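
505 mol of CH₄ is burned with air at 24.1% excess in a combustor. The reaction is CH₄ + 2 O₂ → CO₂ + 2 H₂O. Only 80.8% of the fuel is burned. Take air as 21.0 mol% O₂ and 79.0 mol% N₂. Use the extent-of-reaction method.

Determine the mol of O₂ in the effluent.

Stoichiometric O₂ = 2 × 505 = 1010 mol; O₂ fed = 1010 × 1.241 = 1253 mol.
N₂ fed = 1253 × 79/21 = 4715 mol.
Fuel reacted = 0.808 × 505 → ξ = 408 mol.
Outlet (n = n₀ + ν ξ):
  CH₄: 505 − 1(408) = 96.96
  O₂: 1253 − 2(408) = 437.3
  N₂: 4715 (inert)
  CO₂: 0 + 1(408) = 408
  H₂O: 0 + 2(408) = 816.1

437 mol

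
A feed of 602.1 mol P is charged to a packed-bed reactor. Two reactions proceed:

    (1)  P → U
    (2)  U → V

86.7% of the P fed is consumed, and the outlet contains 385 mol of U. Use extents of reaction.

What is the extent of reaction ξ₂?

ξ₂ = 137 mol

Conversion of P: P consumed = 1ξ₁ = 0.867 × 602.1 → ξ₁ = 522 mol.
U balance: n_U = 0 + 1ξ₁ − 1ξ₂ = 385 → ξ₂ = (1·522 − 385)/1 = 137 mol.
Outlet amounts (n = n₀ + Σ ν·ξ):
  P: 602.1 − 1(522) = 80.08
  U: 0 + 1(522) − 1(137) = 385
  V: 0 + 1(137) = 137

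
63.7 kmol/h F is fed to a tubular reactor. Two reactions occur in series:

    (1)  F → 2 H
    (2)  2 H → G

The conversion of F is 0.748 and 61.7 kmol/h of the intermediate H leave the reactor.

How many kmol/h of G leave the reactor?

16.8 kmol/h

Conversion of F: F consumed = 1ξ₁ = 0.748 × 63.7 → ξ₁ = 47.65 kmol/h.
H balance: n_H = 0 + 2ξ₁ − 2ξ₂ = 61.7 → ξ₂ = (2·47.65 − 61.7)/2 = 16.8 kmol/h.
Outlet amounts (n = n₀ + Σ ν·ξ):
  F: 63.7 − 1(47.65) = 16.05
  H: 0 + 2(47.65) − 2(16.8) = 61.7
  G: 0 + 1(16.8) = 16.8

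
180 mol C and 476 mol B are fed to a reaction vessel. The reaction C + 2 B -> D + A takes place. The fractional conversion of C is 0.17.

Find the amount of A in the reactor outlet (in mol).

C reacted = 0.17 × 180 = 30.6 mol; ν_C = −1, so ξ = 30.6/1 = 30.6 mol.
Outlet amounts (n = n₀ + ν ξ):
  C: 180 − 1(30.6) = 149.4
  B: 476 − 2(30.6) = 414.8
  D: 0 + 1(30.6) = 30.6
  A: 0 + 1(30.6) = 30.6

30.6 mol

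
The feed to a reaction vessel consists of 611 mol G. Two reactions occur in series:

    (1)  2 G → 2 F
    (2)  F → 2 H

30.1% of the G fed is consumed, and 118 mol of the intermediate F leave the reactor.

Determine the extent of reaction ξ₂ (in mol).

Conversion of G: G consumed = 2ξ₁ = 0.301 × 611 → ξ₁ = 91.96 mol.
F balance: n_F = 0 + 2ξ₁ − 1ξ₂ = 118 → ξ₂ = (2·91.96 − 118)/1 = 65.91 mol.
Outlet amounts (n = n₀ + Σ ν·ξ):
  G: 611 − 2(91.96) = 427.1
  F: 0 + 2(91.96) − 1(65.91) = 118
  H: 0 + 2(65.91) = 131.8

ξ₂ = 65.9 mol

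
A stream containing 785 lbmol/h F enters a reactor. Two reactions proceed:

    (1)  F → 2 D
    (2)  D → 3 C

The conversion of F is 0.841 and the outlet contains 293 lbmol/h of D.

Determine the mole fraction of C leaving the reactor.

Conversion of F: F consumed = 1ξ₁ = 0.841 × 785 → ξ₁ = 660.2 lbmol/h.
D balance: n_D = 0 + 2ξ₁ − 1ξ₂ = 293 → ξ₂ = (2·660.2 − 293)/1 = 1027 lbmol/h.
Outlet amounts (n = n₀ + Σ ν·ξ):
  F: 785 − 1(660.2) = 124.8
  D: 0 + 2(660.2) − 1(1027) = 293
  C: 0 + 3(1027) = 3082
Total out = 3500 lbmol/h; y_C = 3082 / 3500 = 0.8806.

0.881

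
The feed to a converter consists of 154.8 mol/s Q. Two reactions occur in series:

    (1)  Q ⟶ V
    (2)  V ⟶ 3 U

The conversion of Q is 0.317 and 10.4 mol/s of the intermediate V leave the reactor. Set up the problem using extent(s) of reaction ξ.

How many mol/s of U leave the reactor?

Conversion of Q: Q consumed = 1ξ₁ = 0.317 × 154.8 → ξ₁ = 49.07 mol/s.
V balance: n_V = 0 + 1ξ₁ − 1ξ₂ = 10.4 → ξ₂ = (1·49.07 − 10.4)/1 = 38.67 mol/s.
Outlet amounts (n = n₀ + Σ ν·ξ):
  Q: 154.8 − 1(49.07) = 105.7
  V: 0 + 1(49.07) − 1(38.67) = 10.4
  U: 0 + 3(38.67) = 116

116 mol/s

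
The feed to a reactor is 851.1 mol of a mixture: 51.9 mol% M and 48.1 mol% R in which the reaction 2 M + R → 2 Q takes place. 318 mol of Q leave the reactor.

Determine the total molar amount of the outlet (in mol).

692 mol

For Q: n = n₀ + 2ξ → 318 = 0 + 2ξ, giving ξ = 159 mol.
Outlet amounts (n = n₀ + ν ξ):
  M: 441.7 − 2(159) = 123.7
  R: 409.4 − 1(159) = 250.4
  Q: 0 + 2(159) = 318
Total out = 123.7 + 250.4 + 318 = 692.1 mol.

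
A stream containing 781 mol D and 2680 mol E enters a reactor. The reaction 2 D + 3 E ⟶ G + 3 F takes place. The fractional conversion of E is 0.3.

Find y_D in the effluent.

0.0767

E reacted = 0.3 × 2680 = 804 mol; ν_E = −3, so ξ = 804/3 = 268 mol.
Outlet amounts (n = n₀ + ν ξ):
  D: 781 − 2(268) = 245
  E: 2680 − 3(268) = 1876
  G: 0 + 1(268) = 268
  F: 0 + 3(268) = 804
Total out = 3193 mol; y_D = 245 / 3193 = 0.07673.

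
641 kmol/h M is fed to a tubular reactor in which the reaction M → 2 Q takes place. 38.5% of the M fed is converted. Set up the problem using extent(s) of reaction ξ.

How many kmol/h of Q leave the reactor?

494 kmol/h

M reacted = 0.385 × 641 = 246.8 kmol/h; ν_M = −1, so ξ = 246.8/1 = 246.8 kmol/h.
Outlet amounts (n = n₀ + ν ξ):
  M: 641 − 1(246.8) = 394.2
  Q: 0 + 2(246.8) = 493.6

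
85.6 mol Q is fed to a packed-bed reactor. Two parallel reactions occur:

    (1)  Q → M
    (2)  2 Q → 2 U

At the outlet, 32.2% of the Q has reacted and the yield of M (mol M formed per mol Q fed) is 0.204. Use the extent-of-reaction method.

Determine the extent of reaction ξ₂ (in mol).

ξ₂ = 5.05 mol

Yield of M: 1ξ₁ / 85.6 = 0.204 → ξ₁ = 17.46 mol.
Conversion of Q: 1ξ₁ + 2ξ₂ = 0.322 × 85.6 = 27.56 → ξ₂ = 5.05 mol.
Outlet amounts (n = n₀ + Σ ν·ξ):
  Q: 85.6 − 1(17.46) − 2(5.05) = 58.04
  M: 0 + 1(17.46) = 17.46
  U: 0 + 2(5.05) = 10.1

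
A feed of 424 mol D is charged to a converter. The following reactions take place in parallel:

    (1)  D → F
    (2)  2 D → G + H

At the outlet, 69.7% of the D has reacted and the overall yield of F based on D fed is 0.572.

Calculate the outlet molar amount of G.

26.5 mol

Yield of F: 1ξ₁ / 424 = 0.572 → ξ₁ = 242.5 mol.
Conversion of D: 1ξ₁ + 2ξ₂ = 0.697 × 424 = 295.5 → ξ₂ = 26.5 mol.
Outlet amounts (n = n₀ + Σ ν·ξ):
  D: 424 − 1(242.5) − 2(26.5) = 128.5
  F: 0 + 1(242.5) = 242.5
  G: 0 + 1(26.5) = 26.5
  H: 0 + 1(26.5) = 26.5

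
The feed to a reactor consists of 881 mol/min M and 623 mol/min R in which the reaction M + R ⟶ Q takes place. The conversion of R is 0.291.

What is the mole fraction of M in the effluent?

0.529

R reacted = 0.291 × 623 = 181.3 mol/min; ν_R = −1, so ξ = 181.3/1 = 181.3 mol/min.
Outlet amounts (n = n₀ + ν ξ):
  M: 881 − 1(181.3) = 699.7
  R: 623 − 1(181.3) = 441.7
  Q: 0 + 1(181.3) = 181.3
Total out = 1323 mol/min; y_M = 699.7 / 1323 = 0.529.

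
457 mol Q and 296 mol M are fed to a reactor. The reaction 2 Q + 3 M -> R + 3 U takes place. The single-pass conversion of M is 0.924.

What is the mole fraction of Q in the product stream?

M reacted = 0.924 × 296 = 273.5 mol; ν_M = −3, so ξ = 273.5/3 = 91.17 mol.
Outlet amounts (n = n₀ + ν ξ):
  Q: 457 − 2(91.17) = 274.7
  M: 296 − 3(91.17) = 22.5
  R: 0 + 1(91.17) = 91.17
  U: 0 + 3(91.17) = 273.5
Total out = 661.8 mol; y_Q = 274.7 / 661.8 = 0.415.

0.415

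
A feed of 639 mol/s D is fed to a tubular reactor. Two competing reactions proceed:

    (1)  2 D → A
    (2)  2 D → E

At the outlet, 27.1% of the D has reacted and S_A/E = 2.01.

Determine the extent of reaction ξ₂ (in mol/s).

ξ₂ = 28.8 mol/s

Conversion of D: D consumed = 0.271 × 639 = 173.2 mol/s = 2ξ₁ + 2ξ₂.
Selectivity: 1ξ₁ / (1ξ₂) = 2.01 → ξ₁ = 2.01 ξ₂.
Substitute: (2·2.01 + 2) ξ₂ = 173.2 → ξ₂ = 28.77 mol/s, ξ₁ = 57.82 mol/s.
Outlet amounts (n = n₀ + Σ ν·ξ):
  D: 639 − 2(57.82) − 2(28.77) = 465.8
  A: 0 + 1(57.82) = 57.82
  E: 0 + 1(28.77) = 28.77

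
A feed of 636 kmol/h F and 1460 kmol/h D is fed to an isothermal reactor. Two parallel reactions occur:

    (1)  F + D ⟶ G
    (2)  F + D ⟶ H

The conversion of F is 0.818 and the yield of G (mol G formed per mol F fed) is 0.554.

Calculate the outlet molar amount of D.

940 kmol/h

Yield of G: 1ξ₁ / 636 = 0.554 → ξ₁ = 352.3 kmol/h.
Conversion of F: 1ξ₁ + 1ξ₂ = 0.818 × 636 = 520.2 → ξ₂ = 167.9 kmol/h.
Outlet amounts (n = n₀ + Σ ν·ξ):
  F: 636 − 1(352.3) − 1(167.9) = 115.8
  D: 1460 − 1(352.3) − 1(167.9) = 939.8
  G: 0 + 1(352.3) = 352.3
  H: 0 + 1(167.9) = 167.9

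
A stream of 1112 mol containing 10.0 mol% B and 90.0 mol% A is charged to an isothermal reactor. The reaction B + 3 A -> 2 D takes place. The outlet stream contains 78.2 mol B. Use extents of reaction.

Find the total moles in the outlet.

For B: n = n₀ − 1ξ → 78.2 = 111.2 − 1ξ, giving ξ = 33 mol.
Outlet amounts (n = n₀ + ν ξ):
  B: 111.2 − 1(33) = 78.2
  A: 1001 − 3(33) = 901.8
  D: 0 + 2(33) = 66
Total out = 78.2 + 901.8 + 66 = 1046 mol.

1050 mol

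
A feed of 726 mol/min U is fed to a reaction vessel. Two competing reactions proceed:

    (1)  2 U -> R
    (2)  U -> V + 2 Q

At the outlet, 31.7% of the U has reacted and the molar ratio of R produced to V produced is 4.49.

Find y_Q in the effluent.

Conversion of U: U consumed = 0.317 × 726 = 230.1 mol/min = 2ξ₁ + 1ξ₂.
Selectivity: 1ξ₁ / (1ξ₂) = 4.49 → ξ₁ = 4.49 ξ₂.
Substitute: (2·4.49 + 1) ξ₂ = 230.1 → ξ₂ = 23.06 mol/min, ξ₁ = 103.5 mol/min.
Outlet amounts (n = n₀ + Σ ν·ξ):
  U: 726 − 2(103.5) − 1(23.06) = 495.9
  R: 0 + 1(103.5) = 103.5
  V: 0 + 1(23.06) = 23.06
  Q: 0 + 2(23.06) = 46.12
Total out = 668.6 mol/min; y_Q = 46.12 / 668.6 = 0.06898.

0.069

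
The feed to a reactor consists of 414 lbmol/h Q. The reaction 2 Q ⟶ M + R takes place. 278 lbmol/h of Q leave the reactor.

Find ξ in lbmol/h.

For Q: n = n₀ − 2ξ → 278 = 414 − 2ξ, giving ξ = 68 lbmol/h.
Outlet amounts (n = n₀ + ν ξ):
  Q: 414 − 2(68) = 278
  M: 0 + 1(68) = 68
  R: 0 + 1(68) = 68

ξ = 68 lbmol/h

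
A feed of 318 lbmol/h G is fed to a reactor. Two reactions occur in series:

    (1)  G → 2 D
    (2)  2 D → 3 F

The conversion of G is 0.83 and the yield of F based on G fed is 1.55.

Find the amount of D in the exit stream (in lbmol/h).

199 lbmol/h

Conversion of G: G consumed = 1ξ₁ = 0.83 × 318 → ξ₁ = 263.9 lbmol/h.
Yield of F: 3ξ₂ / 318 = 1.55 → ξ₂ = 164.3 lbmol/h.
Outlet amounts (n = n₀ + Σ ν·ξ):
  G: 318 − 1(263.9) = 54.06
  D: 0 + 2(263.9) − 2(164.3) = 199.3
  F: 0 + 3(164.3) = 492.9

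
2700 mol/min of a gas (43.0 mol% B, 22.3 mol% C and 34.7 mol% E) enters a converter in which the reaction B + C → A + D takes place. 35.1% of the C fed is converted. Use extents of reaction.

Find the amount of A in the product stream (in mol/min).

C reacted = 0.351 × 602.1 = 211.3 mol/min; ν_C = −1, so ξ = 211.3/1 = 211.3 mol/min.
Outlet amounts (n = n₀ + ν ξ):
  B: 1161 − 1(211.3) = 949.7
  C: 602.1 − 1(211.3) = 390.8
  A: 0 + 1(211.3) = 211.3
  D: 0 + 1(211.3) = 211.3
  E: 936.9 (inert)

211 mol/min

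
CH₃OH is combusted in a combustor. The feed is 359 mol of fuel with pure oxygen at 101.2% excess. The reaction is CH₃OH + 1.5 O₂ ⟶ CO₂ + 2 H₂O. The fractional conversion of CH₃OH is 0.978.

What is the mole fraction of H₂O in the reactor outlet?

Stoichiometric O₂ = 1.5 × 359 = 538.5 mol; O₂ fed = 538.5 × 2.012 = 1083 mol.
Fuel reacted = 0.978 × 359 → ξ = 351.1 mol.
Outlet (n = n₀ + ν ξ):
  CH₃OH: 359 − 1(351.1) = 7.898
  O₂: 1083 − 1.5(351.1) = 556.8
  CO₂: 0 + 1(351.1) = 351.1
  H₂O: 0 + 2(351.1) = 702.2
Total out = 1618 mol; y_H₂O = 702.2 / 1618 = 0.434.

0.434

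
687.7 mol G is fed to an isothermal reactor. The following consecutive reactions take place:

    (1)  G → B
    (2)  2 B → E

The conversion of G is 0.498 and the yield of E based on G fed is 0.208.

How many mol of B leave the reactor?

Conversion of G: G consumed = 1ξ₁ = 0.498 × 687.7 → ξ₁ = 342.5 mol.
Yield of E: 1ξ₂ / 687.7 = 0.208 → ξ₂ = 143 mol.
Outlet amounts (n = n₀ + Σ ν·ξ):
  G: 687.7 − 1(342.5) = 345.2
  B: 0 + 1(342.5) − 2(143) = 56.39
  E: 0 + 1(143) = 143

56.4 mol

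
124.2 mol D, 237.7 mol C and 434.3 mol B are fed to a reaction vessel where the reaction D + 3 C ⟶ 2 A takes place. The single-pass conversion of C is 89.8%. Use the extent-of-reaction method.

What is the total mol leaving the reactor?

654 mol

C reacted = 0.898 × 237.7 = 213.5 mol; ν_C = −3, so ξ = 213.5/3 = 71.15 mol.
Outlet amounts (n = n₀ + ν ξ):
  D: 124.2 − 1(71.15) = 53.05
  C: 237.7 − 3(71.15) = 24.25
  A: 0 + 2(71.15) = 142.3
  B: 434.3 (inert)
Total out = 53.05 + 24.25 + 142.3 + 434.3 = 653.9 mol.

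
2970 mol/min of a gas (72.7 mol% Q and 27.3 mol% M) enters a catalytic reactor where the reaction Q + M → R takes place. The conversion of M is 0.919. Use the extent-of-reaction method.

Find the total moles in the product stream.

2220 mol/min

M reacted = 0.919 × 810.8 = 745.1 mol/min; ν_M = −1, so ξ = 745.1/1 = 745.1 mol/min.
Outlet amounts (n = n₀ + ν ξ):
  Q: 2159 − 1(745.1) = 1414
  M: 810.8 − 1(745.1) = 65.68
  R: 0 + 1(745.1) = 745.1
Total out = 1414 + 65.68 + 745.1 = 2225 mol/min.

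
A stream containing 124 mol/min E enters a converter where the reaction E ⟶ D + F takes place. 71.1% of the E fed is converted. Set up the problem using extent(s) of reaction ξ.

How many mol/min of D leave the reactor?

E reacted = 0.711 × 124 = 88.16 mol/min; ν_E = −1, so ξ = 88.16/1 = 88.16 mol/min.
Outlet amounts (n = n₀ + ν ξ):
  E: 124 − 1(88.16) = 35.84
  D: 0 + 1(88.16) = 88.16
  F: 0 + 1(88.16) = 88.16

88.2 mol/min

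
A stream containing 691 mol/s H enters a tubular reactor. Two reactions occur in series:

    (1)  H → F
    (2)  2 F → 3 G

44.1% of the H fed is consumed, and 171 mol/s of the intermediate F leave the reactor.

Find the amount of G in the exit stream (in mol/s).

Conversion of H: H consumed = 1ξ₁ = 0.441 × 691 → ξ₁ = 304.7 mol/s.
F balance: n_F = 0 + 1ξ₁ − 2ξ₂ = 171 → ξ₂ = (1·304.7 − 171)/2 = 66.87 mol/s.
Outlet amounts (n = n₀ + Σ ν·ξ):
  H: 691 − 1(304.7) = 386.3
  F: 0 + 1(304.7) − 2(66.87) = 171
  G: 0 + 3(66.87) = 200.6

201 mol/s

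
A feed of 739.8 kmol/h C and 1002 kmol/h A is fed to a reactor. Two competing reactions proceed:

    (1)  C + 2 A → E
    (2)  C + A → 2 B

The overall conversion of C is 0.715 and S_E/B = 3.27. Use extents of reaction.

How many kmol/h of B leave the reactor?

140 kmol/h

Conversion of C: C consumed = 0.715 × 739.8 = 529 kmol/h = 1ξ₁ + 1ξ₂.
Selectivity: 1ξ₁ / (2ξ₂) = 3.27 → ξ₁ = 6.54 ξ₂.
Substitute: (1·6.54 + 1) ξ₂ = 529 → ξ₂ = 70.15 kmol/h, ξ₁ = 458.8 kmol/h.
Outlet amounts (n = n₀ + Σ ν·ξ):
  C: 739.8 − 1(458.8) − 1(70.15) = 210.8
  A: 1002 − 2(458.8) − 1(70.15) = 14.24
  E: 0 + 1(458.8) = 458.8
  B: 0 + 2(70.15) = 140.3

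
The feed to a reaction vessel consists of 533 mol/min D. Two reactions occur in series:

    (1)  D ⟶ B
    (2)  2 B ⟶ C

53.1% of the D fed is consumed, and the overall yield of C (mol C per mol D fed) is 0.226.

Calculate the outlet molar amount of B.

42.1 mol/min

Conversion of D: D consumed = 1ξ₁ = 0.531 × 533 → ξ₁ = 283 mol/min.
Yield of C: 1ξ₂ / 533 = 0.226 → ξ₂ = 120.5 mol/min.
Outlet amounts (n = n₀ + Σ ν·ξ):
  D: 533 − 1(283) = 250
  B: 0 + 1(283) − 2(120.5) = 42.11
  C: 0 + 1(120.5) = 120.5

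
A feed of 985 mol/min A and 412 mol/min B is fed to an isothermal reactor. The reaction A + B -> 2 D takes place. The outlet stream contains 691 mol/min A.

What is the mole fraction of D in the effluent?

0.421

For A: n = n₀ − 1ξ → 691 = 985 − 1ξ, giving ξ = 294 mol/min.
Outlet amounts (n = n₀ + ν ξ):
  A: 985 − 1(294) = 691
  B: 412 − 1(294) = 118
  D: 0 + 2(294) = 588
Total out = 1397 mol/min; y_D = 588 / 1397 = 0.4209.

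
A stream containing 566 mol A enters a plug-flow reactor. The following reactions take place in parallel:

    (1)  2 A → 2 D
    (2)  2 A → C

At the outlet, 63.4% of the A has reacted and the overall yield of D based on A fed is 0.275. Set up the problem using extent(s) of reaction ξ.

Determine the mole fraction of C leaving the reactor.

Yield of D: 2ξ₁ / 566 = 0.275 → ξ₁ = 77.83 mol.
Conversion of A: 2ξ₁ + 2ξ₂ = 0.634 × 566 = 358.8 → ξ₂ = 101.6 mol.
Outlet amounts (n = n₀ + Σ ν·ξ):
  A: 566 − 2(77.83) − 2(101.6) = 207.2
  D: 0 + 2(77.83) = 155.7
  C: 0 + 1(101.6) = 101.6
Total out = 464.4 mol; y_C = 101.6 / 464.4 = 0.2188.

0.219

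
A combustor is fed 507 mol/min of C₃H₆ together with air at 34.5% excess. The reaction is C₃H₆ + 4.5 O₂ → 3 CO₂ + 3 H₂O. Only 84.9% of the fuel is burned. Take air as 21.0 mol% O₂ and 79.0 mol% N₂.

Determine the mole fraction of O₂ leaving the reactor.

0.0738

Stoichiometric O₂ = 4.5 × 507 = 2282 mol/min; O₂ fed = 2282 × 1.345 = 3069 mol/min.
N₂ fed = 3069 × 79/21 = 11540 mol/min.
Fuel reacted = 0.849 × 507 → ξ = 430.4 mol/min.
Outlet (n = n₀ + ν ξ):
  C₃H₆: 507 − 1(430.4) = 76.56
  O₂: 3069 − 4.5(430.4) = 1132
  N₂: 11540 (inert)
  CO₂: 0 + 3(430.4) = 1291
  H₂O: 0 + 3(430.4) = 1291
Total out = 15330 mol/min; y_O₂ = 1132 / 15330 = 0.0738.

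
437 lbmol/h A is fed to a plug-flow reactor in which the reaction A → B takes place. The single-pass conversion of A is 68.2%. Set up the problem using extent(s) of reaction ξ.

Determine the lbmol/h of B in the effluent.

298 lbmol/h

A reacted = 0.682 × 437 = 298 lbmol/h; ν_A = −1, so ξ = 298/1 = 298 lbmol/h.
Outlet amounts (n = n₀ + ν ξ):
  A: 437 − 1(298) = 139
  B: 0 + 1(298) = 298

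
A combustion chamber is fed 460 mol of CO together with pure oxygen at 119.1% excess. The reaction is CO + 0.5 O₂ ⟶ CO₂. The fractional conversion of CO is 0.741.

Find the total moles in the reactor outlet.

794 mol

Stoichiometric O₂ = 0.5 × 460 = 230 mol; O₂ fed = 230 × 2.191 = 503.9 mol.
Fuel reacted = 0.741 × 460 → ξ = 340.9 mol.
Outlet (n = n₀ + ν ξ):
  CO: 460 − 1(340.9) = 119.1
  O₂: 503.9 − 0.5(340.9) = 333.5
  CO₂: 0 + 1(340.9) = 340.9
Total out = 119.1 + 333.5 + 340.9 = 793.5 mol.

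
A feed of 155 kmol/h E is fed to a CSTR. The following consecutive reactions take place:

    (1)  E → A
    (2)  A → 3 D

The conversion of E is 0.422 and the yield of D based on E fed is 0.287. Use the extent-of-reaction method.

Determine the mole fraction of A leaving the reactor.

Conversion of E: E consumed = 1ξ₁ = 0.422 × 155 → ξ₁ = 65.41 kmol/h.
Yield of D: 3ξ₂ / 155 = 0.287 → ξ₂ = 14.83 kmol/h.
Outlet amounts (n = n₀ + Σ ν·ξ):
  E: 155 − 1(65.41) = 89.59
  A: 0 + 1(65.41) − 1(14.83) = 50.58
  D: 0 + 3(14.83) = 44.48
Total out = 184.7 kmol/h; y_A = 50.58 / 184.7 = 0.2739.

0.274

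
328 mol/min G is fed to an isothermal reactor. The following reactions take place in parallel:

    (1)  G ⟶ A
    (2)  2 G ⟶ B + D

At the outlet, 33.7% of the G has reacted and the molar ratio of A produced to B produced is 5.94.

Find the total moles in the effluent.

328 mol/min

Conversion of G: G consumed = 0.337 × 328 = 110.5 mol/min = 1ξ₁ + 2ξ₂.
Selectivity: 1ξ₁ / (1ξ₂) = 5.94 → ξ₁ = 5.94 ξ₂.
Substitute: (1·5.94 + 2) ξ₂ = 110.5 → ξ₂ = 13.92 mol/min, ξ₁ = 82.69 mol/min.
Outlet amounts (n = n₀ + Σ ν·ξ):
  G: 328 − 1(82.69) − 2(13.92) = 217.5
  A: 0 + 1(82.69) = 82.69
  B: 0 + 1(13.92) = 13.92
  D: 0 + 1(13.92) = 13.92
Total out = 217.5 + 82.69 + 13.92 + 13.92 = 328 mol/min.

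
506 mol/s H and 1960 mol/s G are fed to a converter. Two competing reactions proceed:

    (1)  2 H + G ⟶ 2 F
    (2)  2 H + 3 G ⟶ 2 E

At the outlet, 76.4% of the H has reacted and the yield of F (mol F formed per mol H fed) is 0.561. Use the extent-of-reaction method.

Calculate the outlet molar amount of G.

1660 mol/s

Yield of F: 2ξ₁ / 506 = 0.561 → ξ₁ = 141.9 mol/s.
Conversion of H: 2ξ₁ + 2ξ₂ = 0.764 × 506 = 386.6 → ξ₂ = 51.36 mol/s.
Outlet amounts (n = n₀ + Σ ν·ξ):
  H: 506 − 2(141.9) − 2(51.36) = 119.4
  G: 1960 − 1(141.9) − 3(51.36) = 1664
  F: 0 + 2(141.9) = 283.9
  E: 0 + 2(51.36) = 102.7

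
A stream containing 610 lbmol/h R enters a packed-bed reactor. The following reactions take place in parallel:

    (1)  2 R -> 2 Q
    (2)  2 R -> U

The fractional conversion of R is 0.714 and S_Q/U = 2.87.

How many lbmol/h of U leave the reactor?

Conversion of R: R consumed = 0.714 × 610 = 435.5 lbmol/h = 2ξ₁ + 2ξ₂.
Selectivity: 2ξ₁ / (1ξ₂) = 2.87 → ξ₁ = 1.435 ξ₂.
Substitute: (2·1.435 + 2) ξ₂ = 435.5 → ξ₂ = 89.43 lbmol/h, ξ₁ = 128.3 lbmol/h.
Outlet amounts (n = n₀ + Σ ν·ξ):
  R: 610 − 2(128.3) − 2(89.43) = 174.5
  Q: 0 + 2(128.3) = 256.7
  U: 0 + 1(89.43) = 89.43

89.4 lbmol/h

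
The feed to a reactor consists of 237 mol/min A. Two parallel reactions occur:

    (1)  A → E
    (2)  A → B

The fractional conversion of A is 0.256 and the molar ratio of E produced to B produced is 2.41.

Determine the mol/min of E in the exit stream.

Conversion of A: A consumed = 0.256 × 237 = 60.67 mol/min = 1ξ₁ + 1ξ₂.
Selectivity: 1ξ₁ / (1ξ₂) = 2.41 → ξ₁ = 2.41 ξ₂.
Substitute: (1·2.41 + 1) ξ₂ = 60.67 → ξ₂ = 17.79 mol/min, ξ₁ = 42.88 mol/min.
Outlet amounts (n = n₀ + Σ ν·ξ):
  A: 237 − 1(42.88) − 1(17.79) = 176.3
  E: 0 + 1(42.88) = 42.88
  B: 0 + 1(17.79) = 17.79

42.9 mol/min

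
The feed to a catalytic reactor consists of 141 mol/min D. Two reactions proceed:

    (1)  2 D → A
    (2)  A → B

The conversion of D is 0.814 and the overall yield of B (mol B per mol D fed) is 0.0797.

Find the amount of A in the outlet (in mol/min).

Conversion of D: D consumed = 2ξ₁ = 0.814 × 141 → ξ₁ = 57.39 mol/min.
Yield of B: 1ξ₂ / 141 = 0.0797 → ξ₂ = 11.24 mol/min.
Outlet amounts (n = n₀ + Σ ν·ξ):
  D: 141 − 2(57.39) = 26.23
  A: 0 + 1(57.39) − 1(11.24) = 46.15
  B: 0 + 1(11.24) = 11.24

46.1 mol/min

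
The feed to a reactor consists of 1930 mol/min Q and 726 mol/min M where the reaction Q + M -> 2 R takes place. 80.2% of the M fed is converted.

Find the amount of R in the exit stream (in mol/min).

M reacted = 0.802 × 726 = 582.3 mol/min; ν_M = −1, so ξ = 582.3/1 = 582.3 mol/min.
Outlet amounts (n = n₀ + ν ξ):
  Q: 1930 − 1(582.3) = 1348
  M: 726 − 1(582.3) = 143.7
  R: 0 + 2(582.3) = 1165

1160 mol/min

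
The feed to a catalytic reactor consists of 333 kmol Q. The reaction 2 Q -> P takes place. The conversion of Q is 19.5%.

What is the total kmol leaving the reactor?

301 kmol

Q reacted = 0.195 × 333 = 64.94 kmol; ν_Q = −2, so ξ = 64.94/2 = 32.47 kmol.
Outlet amounts (n = n₀ + ν ξ):
  Q: 333 − 2(32.47) = 268.1
  P: 0 + 1(32.47) = 32.47
Total out = 268.1 + 32.47 = 300.5 kmol.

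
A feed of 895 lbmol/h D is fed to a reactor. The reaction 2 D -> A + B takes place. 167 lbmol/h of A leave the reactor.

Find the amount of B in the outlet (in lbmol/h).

167 lbmol/h

For A: n = n₀ + 1ξ → 167 = 0 + 1ξ, giving ξ = 167 lbmol/h.
Outlet amounts (n = n₀ + ν ξ):
  D: 895 − 2(167) = 561
  A: 0 + 1(167) = 167
  B: 0 + 1(167) = 167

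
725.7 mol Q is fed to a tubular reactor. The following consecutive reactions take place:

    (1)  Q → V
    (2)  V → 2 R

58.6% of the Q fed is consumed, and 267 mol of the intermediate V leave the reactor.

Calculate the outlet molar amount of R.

317 mol

Conversion of Q: Q consumed = 1ξ₁ = 0.586 × 725.7 → ξ₁ = 425.3 mol.
V balance: n_V = 0 + 1ξ₁ − 1ξ₂ = 267 → ξ₂ = (1·425.3 − 267)/1 = 158.3 mol.
Outlet amounts (n = n₀ + Σ ν·ξ):
  Q: 725.7 − 1(425.3) = 300.4
  V: 0 + 1(425.3) − 1(158.3) = 267
  R: 0 + 2(158.3) = 316.5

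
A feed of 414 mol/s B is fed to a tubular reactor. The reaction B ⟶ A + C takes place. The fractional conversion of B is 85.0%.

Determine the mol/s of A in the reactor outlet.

352 mol/s

B reacted = 0.85 × 414 = 351.9 mol/s; ν_B = −1, so ξ = 351.9/1 = 351.9 mol/s.
Outlet amounts (n = n₀ + ν ξ):
  B: 414 − 1(351.9) = 62.1
  A: 0 + 1(351.9) = 351.9
  C: 0 + 1(351.9) = 351.9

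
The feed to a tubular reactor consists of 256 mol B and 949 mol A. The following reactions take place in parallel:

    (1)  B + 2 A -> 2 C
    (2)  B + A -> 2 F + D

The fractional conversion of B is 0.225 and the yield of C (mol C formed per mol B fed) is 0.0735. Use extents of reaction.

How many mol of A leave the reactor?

882 mol

Yield of C: 2ξ₁ / 256 = 0.0735 → ξ₁ = 9.408 mol.
Conversion of B: 1ξ₁ + 1ξ₂ = 0.225 × 256 = 57.6 → ξ₂ = 48.19 mol.
Outlet amounts (n = n₀ + Σ ν·ξ):
  B: 256 − 1(9.408) − 1(48.19) = 198.4
  A: 949 − 2(9.408) − 1(48.19) = 882
  C: 0 + 2(9.408) = 18.82
  F: 0 + 2(48.19) = 96.38
  D: 0 + 1(48.19) = 48.19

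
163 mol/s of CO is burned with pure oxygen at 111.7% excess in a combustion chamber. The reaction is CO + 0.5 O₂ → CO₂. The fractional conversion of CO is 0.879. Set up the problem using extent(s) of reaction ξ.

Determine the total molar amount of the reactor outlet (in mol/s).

264 mol/s

Stoichiometric O₂ = 0.5 × 163 = 81.5 mol/s; O₂ fed = 81.5 × 2.117 = 172.5 mol/s.
Fuel reacted = 0.879 × 163 → ξ = 143.3 mol/s.
Outlet (n = n₀ + ν ξ):
  CO: 163 − 1(143.3) = 19.72
  O₂: 172.5 − 0.5(143.3) = 100.9
  CO₂: 0 + 1(143.3) = 143.3
Total out = 19.72 + 100.9 + 143.3 = 263.9 mol/s.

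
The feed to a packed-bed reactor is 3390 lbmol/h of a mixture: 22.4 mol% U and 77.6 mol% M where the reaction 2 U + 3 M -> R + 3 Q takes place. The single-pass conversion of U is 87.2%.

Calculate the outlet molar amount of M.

U reacted = 0.872 × 759.4 = 662.2 lbmol/h; ν_U = −2, so ξ = 662.2/2 = 331.1 lbmol/h.
Outlet amounts (n = n₀ + ν ξ):
  U: 759.4 − 2(331.1) = 97.2
  M: 2631 − 3(331.1) = 1637
  R: 0 + 1(331.1) = 331.1
  Q: 0 + 3(331.1) = 993.2

1640 lbmol/h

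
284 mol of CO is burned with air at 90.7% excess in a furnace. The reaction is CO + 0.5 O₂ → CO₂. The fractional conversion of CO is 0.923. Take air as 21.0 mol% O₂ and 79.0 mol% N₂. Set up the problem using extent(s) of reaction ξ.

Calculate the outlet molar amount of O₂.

Stoichiometric O₂ = 0.5 × 284 = 142 mol; O₂ fed = 142 × 1.907 = 270.8 mol.
N₂ fed = 270.8 × 79/21 = 1019 mol.
Fuel reacted = 0.923 × 284 → ξ = 262.1 mol.
Outlet (n = n₀ + ν ξ):
  CO: 284 − 1(262.1) = 21.87
  O₂: 270.8 − 0.5(262.1) = 139.7
  N₂: 1019 (inert)
  CO₂: 0 + 1(262.1) = 262.1

140 mol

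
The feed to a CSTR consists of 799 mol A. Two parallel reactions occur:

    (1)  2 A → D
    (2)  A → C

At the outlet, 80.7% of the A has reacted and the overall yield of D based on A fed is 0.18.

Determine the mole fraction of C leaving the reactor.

Yield of D: 1ξ₁ / 799 = 0.18 → ξ₁ = 143.8 mol.
Conversion of A: 2ξ₁ + 1ξ₂ = 0.807 × 799 = 644.8 → ξ₂ = 357.2 mol.
Outlet amounts (n = n₀ + Σ ν·ξ):
  A: 799 − 2(143.8) − 1(357.2) = 154.2
  D: 0 + 1(143.8) = 143.8
  C: 0 + 1(357.2) = 357.2
Total out = 655.2 mol; y_C = 357.2 / 655.2 = 0.5451.

0.545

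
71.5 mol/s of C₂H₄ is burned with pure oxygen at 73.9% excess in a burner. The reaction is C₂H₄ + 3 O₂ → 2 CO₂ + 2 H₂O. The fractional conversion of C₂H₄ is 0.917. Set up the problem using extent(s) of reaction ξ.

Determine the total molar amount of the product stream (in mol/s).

445 mol/s

Stoichiometric O₂ = 3 × 71.5 = 214.5 mol/s; O₂ fed = 214.5 × 1.739 = 373 mol/s.
Fuel reacted = 0.917 × 71.5 → ξ = 65.57 mol/s.
Outlet (n = n₀ + ν ξ):
  C₂H₄: 71.5 − 1(65.57) = 5.934
  O₂: 373 − 3(65.57) = 176.3
  CO₂: 0 + 2(65.57) = 131.1
  H₂O: 0 + 2(65.57) = 131.1
Total out = 5.934 + 176.3 + 131.1 + 131.1 = 444.5 mol/s.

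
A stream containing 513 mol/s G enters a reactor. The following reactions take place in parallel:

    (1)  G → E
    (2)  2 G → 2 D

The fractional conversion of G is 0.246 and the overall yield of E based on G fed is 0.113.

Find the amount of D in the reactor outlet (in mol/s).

68.2 mol/s

Yield of E: 1ξ₁ / 513 = 0.113 → ξ₁ = 57.97 mol/s.
Conversion of G: 1ξ₁ + 2ξ₂ = 0.246 × 513 = 126.2 → ξ₂ = 34.11 mol/s.
Outlet amounts (n = n₀ + Σ ν·ξ):
  G: 513 − 1(57.97) − 2(34.11) = 386.8
  E: 0 + 1(57.97) = 57.97
  D: 0 + 2(34.11) = 68.23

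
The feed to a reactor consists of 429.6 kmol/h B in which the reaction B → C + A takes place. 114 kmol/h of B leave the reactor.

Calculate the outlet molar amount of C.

For B: n = n₀ − 1ξ → 114 = 429.6 − 1ξ, giving ξ = 315.6 kmol/h.
Outlet amounts (n = n₀ + ν ξ):
  B: 429.6 − 1(315.6) = 114
  C: 0 + 1(315.6) = 315.6
  A: 0 + 1(315.6) = 315.6

316 kmol/h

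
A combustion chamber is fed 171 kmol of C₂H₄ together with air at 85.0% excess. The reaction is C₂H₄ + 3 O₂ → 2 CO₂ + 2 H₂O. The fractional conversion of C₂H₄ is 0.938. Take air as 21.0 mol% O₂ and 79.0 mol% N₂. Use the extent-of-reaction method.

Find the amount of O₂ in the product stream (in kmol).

Stoichiometric O₂ = 3 × 171 = 513 kmol; O₂ fed = 513 × 1.850 = 949.1 kmol.
N₂ fed = 949.1 × 79/21 = 3570 kmol.
Fuel reacted = 0.938 × 171 → ξ = 160.4 kmol.
Outlet (n = n₀ + ν ξ):
  C₂H₄: 171 − 1(160.4) = 10.6
  O₂: 949.1 − 3(160.4) = 467.9
  N₂: 3570 (inert)
  CO₂: 0 + 2(160.4) = 320.8
  H₂O: 0 + 2(160.4) = 320.8

468 kmol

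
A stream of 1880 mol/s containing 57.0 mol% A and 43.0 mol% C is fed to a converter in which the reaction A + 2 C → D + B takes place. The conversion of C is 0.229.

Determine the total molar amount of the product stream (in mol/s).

C reacted = 0.229 × 808.4 = 185.1 mol/s; ν_C = −2, so ξ = 185.1/2 = 92.56 mol/s.
Outlet amounts (n = n₀ + ν ξ):
  A: 1072 − 1(92.56) = 979
  C: 808.4 − 2(92.56) = 623.3
  D: 0 + 1(92.56) = 92.56
  B: 0 + 1(92.56) = 92.56
Total out = 979 + 623.3 + 92.56 + 92.56 = 1787 mol/s.

1790 mol/s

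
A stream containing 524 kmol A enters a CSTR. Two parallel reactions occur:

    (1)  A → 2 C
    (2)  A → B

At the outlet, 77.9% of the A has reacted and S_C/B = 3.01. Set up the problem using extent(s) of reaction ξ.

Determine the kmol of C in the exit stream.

490 kmol

Conversion of A: A consumed = 0.779 × 524 = 408.2 kmol = 1ξ₁ + 1ξ₂.
Selectivity: 2ξ₁ / (1ξ₂) = 3.01 → ξ₁ = 1.505 ξ₂.
Substitute: (1·1.505 + 1) ξ₂ = 408.2 → ξ₂ = 163 kmol, ξ₁ = 245.2 kmol.
Outlet amounts (n = n₀ + Σ ν·ξ):
  A: 524 − 1(245.2) − 1(163) = 115.8
  C: 0 + 2(245.2) = 490.5
  B: 0 + 1(163) = 163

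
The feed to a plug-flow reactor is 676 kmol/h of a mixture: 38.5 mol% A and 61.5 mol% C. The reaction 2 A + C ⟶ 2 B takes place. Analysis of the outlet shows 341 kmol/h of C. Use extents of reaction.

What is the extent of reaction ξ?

ξ = 74.7 kmol/h

For C: n = n₀ − 1ξ → 341 = 415.7 − 1ξ, giving ξ = 74.74 kmol/h.
Outlet amounts (n = n₀ + ν ξ):
  A: 260.3 − 2(74.74) = 110.8
  C: 415.7 − 1(74.74) = 341
  B: 0 + 2(74.74) = 149.5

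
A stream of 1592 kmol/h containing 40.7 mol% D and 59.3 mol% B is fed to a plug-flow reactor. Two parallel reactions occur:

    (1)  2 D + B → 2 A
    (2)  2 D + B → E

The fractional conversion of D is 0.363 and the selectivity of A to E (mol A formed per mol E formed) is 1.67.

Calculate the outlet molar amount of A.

107 kmol/h

Conversion of D: D consumed = 0.363 × 647.9 = 235.2 kmol/h = 2ξ₁ + 2ξ₂.
Selectivity: 2ξ₁ / (1ξ₂) = 1.67 → ξ₁ = 0.835 ξ₂.
Substitute: (2·0.835 + 2) ξ₂ = 235.2 → ξ₂ = 64.09 kmol/h, ξ₁ = 53.51 kmol/h.
Outlet amounts (n = n₀ + Σ ν·ξ):
  D: 647.9 − 2(53.51) − 2(64.09) = 412.7
  B: 944.1 − 1(53.51) − 1(64.09) = 826.5
  A: 0 + 2(53.51) = 107
  E: 0 + 1(64.09) = 64.09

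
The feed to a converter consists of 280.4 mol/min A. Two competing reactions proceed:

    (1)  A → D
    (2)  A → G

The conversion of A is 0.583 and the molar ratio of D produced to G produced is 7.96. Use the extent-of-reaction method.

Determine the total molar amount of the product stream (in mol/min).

280 mol/min

Conversion of A: A consumed = 0.583 × 280.4 = 163.5 mol/min = 1ξ₁ + 1ξ₂.
Selectivity: 1ξ₁ / (1ξ₂) = 7.96 → ξ₁ = 7.96 ξ₂.
Substitute: (1·7.96 + 1) ξ₂ = 163.5 → ξ₂ = 18.24 mol/min, ξ₁ = 145.2 mol/min.
Outlet amounts (n = n₀ + Σ ν·ξ):
  A: 280.4 − 1(145.2) − 1(18.24) = 116.9
  D: 0 + 1(145.2) = 145.2
  G: 0 + 1(18.24) = 18.24
Total out = 116.9 + 145.2 + 18.24 = 280.4 mol/min.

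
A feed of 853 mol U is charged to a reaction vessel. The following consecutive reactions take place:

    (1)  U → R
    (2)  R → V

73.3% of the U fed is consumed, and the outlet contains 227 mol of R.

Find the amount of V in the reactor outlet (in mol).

398 mol

Conversion of U: U consumed = 1ξ₁ = 0.733 × 853 → ξ₁ = 625.2 mol.
R balance: n_R = 0 + 1ξ₁ − 1ξ₂ = 227 → ξ₂ = (1·625.2 − 227)/1 = 398.2 mol.
Outlet amounts (n = n₀ + Σ ν·ξ):
  U: 853 − 1(625.2) = 227.8
  R: 0 + 1(625.2) − 1(398.2) = 227
  V: 0 + 1(398.2) = 398.2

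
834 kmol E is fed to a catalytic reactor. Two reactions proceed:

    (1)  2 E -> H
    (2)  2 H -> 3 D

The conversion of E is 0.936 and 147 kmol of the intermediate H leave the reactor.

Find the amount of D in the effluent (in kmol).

Conversion of E: E consumed = 2ξ₁ = 0.936 × 834 → ξ₁ = 390.3 kmol.
H balance: n_H = 0 + 1ξ₁ − 2ξ₂ = 147 → ξ₂ = (1·390.3 − 147)/2 = 121.7 kmol.
Outlet amounts (n = n₀ + Σ ν·ξ):
  E: 834 − 2(390.3) = 53.38
  H: 0 + 1(390.3) − 2(121.7) = 147
  D: 0 + 3(121.7) = 365

365 kmol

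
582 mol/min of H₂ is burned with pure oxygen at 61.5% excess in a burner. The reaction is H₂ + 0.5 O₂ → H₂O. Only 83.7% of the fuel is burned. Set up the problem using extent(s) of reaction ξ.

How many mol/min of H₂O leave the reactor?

487 mol/min

Stoichiometric O₂ = 0.5 × 582 = 291 mol/min; O₂ fed = 291 × 1.615 = 470 mol/min.
Fuel reacted = 0.837 × 582 → ξ = 487.1 mol/min.
Outlet (n = n₀ + ν ξ):
  H₂: 582 − 1(487.1) = 94.87
  O₂: 470 − 0.5(487.1) = 226.4
  H₂O: 0 + 1(487.1) = 487.1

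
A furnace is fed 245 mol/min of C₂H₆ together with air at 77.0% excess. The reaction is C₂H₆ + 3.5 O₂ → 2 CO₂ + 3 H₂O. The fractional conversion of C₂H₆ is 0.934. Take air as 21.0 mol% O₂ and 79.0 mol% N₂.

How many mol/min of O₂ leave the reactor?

717 mol/min

Stoichiometric O₂ = 3.5 × 245 = 857.5 mol/min; O₂ fed = 857.5 × 1.770 = 1518 mol/min.
N₂ fed = 1518 × 79/21 = 5710 mol/min.
Fuel reacted = 0.934 × 245 → ξ = 228.8 mol/min.
Outlet (n = n₀ + ν ξ):
  C₂H₆: 245 − 1(228.8) = 16.17
  O₂: 1518 − 3.5(228.8) = 716.9
  N₂: 5710 (inert)
  CO₂: 0 + 2(228.8) = 457.7
  H₂O: 0 + 3(228.8) = 686.5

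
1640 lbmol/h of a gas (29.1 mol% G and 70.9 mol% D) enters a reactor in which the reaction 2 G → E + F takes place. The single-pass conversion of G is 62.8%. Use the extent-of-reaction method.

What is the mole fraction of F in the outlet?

0.0914

G reacted = 0.628 × 477.2 = 299.7 lbmol/h; ν_G = −2, so ξ = 299.7/2 = 149.9 lbmol/h.
Outlet amounts (n = n₀ + ν ξ):
  G: 477.2 − 2(149.9) = 177.5
  E: 0 + 1(149.9) = 149.9
  F: 0 + 1(149.9) = 149.9
  D: 1163 (inert)
Total out = 1640 lbmol/h; y_F = 149.9 / 1640 = 0.09137.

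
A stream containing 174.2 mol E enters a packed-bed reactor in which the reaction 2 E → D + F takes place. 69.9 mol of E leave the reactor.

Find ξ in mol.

For E: n = n₀ − 2ξ → 69.9 = 174.2 − 2ξ, giving ξ = 52.15 mol.
Outlet amounts (n = n₀ + ν ξ):
  E: 174.2 − 2(52.15) = 69.9
  D: 0 + 1(52.15) = 52.15
  F: 0 + 1(52.15) = 52.15

ξ = 52.1 mol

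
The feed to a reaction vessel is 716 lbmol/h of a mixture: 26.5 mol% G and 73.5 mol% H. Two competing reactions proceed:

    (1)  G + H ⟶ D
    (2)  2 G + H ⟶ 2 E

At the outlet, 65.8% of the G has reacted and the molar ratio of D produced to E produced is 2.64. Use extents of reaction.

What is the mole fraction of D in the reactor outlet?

0.149

Conversion of G: G consumed = 0.658 × 189.7 = 124.8 lbmol/h = 1ξ₁ + 2ξ₂.
Selectivity: 1ξ₁ / (2ξ₂) = 2.64 → ξ₁ = 5.28 ξ₂.
Substitute: (1·5.28 + 2) ξ₂ = 124.8 → ξ₂ = 17.15 lbmol/h, ξ₁ = 90.55 lbmol/h.
Outlet amounts (n = n₀ + Σ ν·ξ):
  G: 189.7 − 1(90.55) − 2(17.15) = 64.89
  H: 526.3 − 1(90.55) − 1(17.15) = 418.6
  D: 0 + 1(90.55) = 90.55
  E: 0 + 2(17.15) = 34.3
Total out = 608.3 lbmol/h; y_D = 90.55 / 608.3 = 0.1489.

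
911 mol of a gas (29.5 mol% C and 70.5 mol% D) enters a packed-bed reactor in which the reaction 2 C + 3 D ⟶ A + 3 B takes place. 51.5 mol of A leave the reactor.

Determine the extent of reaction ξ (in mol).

ξ = 51.5 mol

For A: n = n₀ + 1ξ → 51.5 = 0 + 1ξ, giving ξ = 51.5 mol.
Outlet amounts (n = n₀ + ν ξ):
  C: 268.7 − 2(51.5) = 165.7
  D: 642.3 − 3(51.5) = 487.8
  A: 0 + 1(51.5) = 51.5
  B: 0 + 3(51.5) = 154.5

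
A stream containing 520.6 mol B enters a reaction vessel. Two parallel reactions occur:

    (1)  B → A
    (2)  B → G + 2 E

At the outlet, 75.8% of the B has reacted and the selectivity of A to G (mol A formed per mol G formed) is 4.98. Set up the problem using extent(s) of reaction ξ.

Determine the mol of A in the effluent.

Conversion of B: B consumed = 0.758 × 520.6 = 394.6 mol = 1ξ₁ + 1ξ₂.
Selectivity: 1ξ₁ / (1ξ₂) = 4.98 → ξ₁ = 4.98 ξ₂.
Substitute: (1·4.98 + 1) ξ₂ = 394.6 → ξ₂ = 65.99 mol, ξ₁ = 328.6 mol.
Outlet amounts (n = n₀ + Σ ν·ξ):
  B: 520.6 − 1(328.6) − 1(65.99) = 126
  A: 0 + 1(328.6) = 328.6
  G: 0 + 1(65.99) = 65.99
  E: 0 + 2(65.99) = 132

329 mol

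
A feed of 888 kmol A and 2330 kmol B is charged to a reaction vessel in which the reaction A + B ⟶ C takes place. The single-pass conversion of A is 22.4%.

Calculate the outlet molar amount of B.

A reacted = 0.224 × 888 = 198.9 kmol; ν_A = −1, so ξ = 198.9/1 = 198.9 kmol.
Outlet amounts (n = n₀ + ν ξ):
  A: 888 − 1(198.9) = 689.1
  B: 2330 − 1(198.9) = 2131
  C: 0 + 1(198.9) = 198.9

2130 kmol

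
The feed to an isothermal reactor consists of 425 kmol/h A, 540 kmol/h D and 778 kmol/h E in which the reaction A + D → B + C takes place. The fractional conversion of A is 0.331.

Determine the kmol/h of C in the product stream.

141 kmol/h

A reacted = 0.331 × 425 = 140.7 kmol/h; ν_A = −1, so ξ = 140.7/1 = 140.7 kmol/h.
Outlet amounts (n = n₀ + ν ξ):
  A: 425 − 1(140.7) = 284.3
  D: 540 − 1(140.7) = 399.3
  B: 0 + 1(140.7) = 140.7
  C: 0 + 1(140.7) = 140.7
  E: 778 (inert)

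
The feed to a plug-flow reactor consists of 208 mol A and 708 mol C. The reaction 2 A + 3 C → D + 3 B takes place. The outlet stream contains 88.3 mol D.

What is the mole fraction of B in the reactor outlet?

For D: n = n₀ + 1ξ → 88.3 = 0 + 1ξ, giving ξ = 88.3 mol.
Outlet amounts (n = n₀ + ν ξ):
  A: 208 − 2(88.3) = 31.4
  C: 708 − 3(88.3) = 443.1
  D: 0 + 1(88.3) = 88.3
  B: 0 + 3(88.3) = 264.9
Total out = 827.7 mol; y_B = 264.9 / 827.7 = 0.32.

0.32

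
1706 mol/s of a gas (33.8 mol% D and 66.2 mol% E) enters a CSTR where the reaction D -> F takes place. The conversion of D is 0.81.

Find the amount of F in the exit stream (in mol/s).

D reacted = 0.81 × 576.6 = 467.1 mol/s; ν_D = −1, so ξ = 467.1/1 = 467.1 mol/s.
Outlet amounts (n = n₀ + ν ξ):
  D: 576.6 − 1(467.1) = 109.6
  F: 0 + 1(467.1) = 467.1
  E: 1129 (inert)

467 mol/s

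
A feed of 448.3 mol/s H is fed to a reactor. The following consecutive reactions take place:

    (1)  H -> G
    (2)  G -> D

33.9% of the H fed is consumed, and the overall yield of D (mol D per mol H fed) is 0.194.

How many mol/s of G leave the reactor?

65 mol/s

Conversion of H: H consumed = 1ξ₁ = 0.339 × 448.3 → ξ₁ = 152 mol/s.
Yield of D: 1ξ₂ / 448.3 = 0.194 → ξ₂ = 86.97 mol/s.
Outlet amounts (n = n₀ + Σ ν·ξ):
  H: 448.3 − 1(152) = 296.3
  G: 0 + 1(152) − 1(86.97) = 65
  D: 0 + 1(86.97) = 86.97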